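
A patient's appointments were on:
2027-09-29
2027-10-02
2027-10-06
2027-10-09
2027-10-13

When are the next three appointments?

2027-10-16, 2027-10-20, 2027-10-23

The gap pattern 3, 4, 3, 4 repeats every 2 events.
These are the Wednesdays and Saturdays of each week.
Next Saturday: 2027-10-16.
Next Wednesday: 2027-10-20.
The following Saturday is 2027-10-23.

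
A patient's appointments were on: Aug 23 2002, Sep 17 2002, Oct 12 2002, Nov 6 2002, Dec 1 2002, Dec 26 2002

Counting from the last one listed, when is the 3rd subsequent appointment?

Mar 11 2003

Gaps between consecutive events: 25, 25, 25, 25, 25 days — a constant 25-day interval.
Dec 26 2002 + 25 days = Jan 20 2003.
Jan 20 2003 + 25 days = Feb 14 2003.
Feb 14 2003 + 25 days = Mar 11 2003.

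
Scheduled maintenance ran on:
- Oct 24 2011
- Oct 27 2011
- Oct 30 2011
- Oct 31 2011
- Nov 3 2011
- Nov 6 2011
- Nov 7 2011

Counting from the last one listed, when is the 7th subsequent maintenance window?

Every event lands on a Monday or Thursday or Sunday (gaps cycle 3, 3, 1, 3, 3, 1).
So the schedule is: every Monday, Thursday and Sunday.
The following Thursday is Nov 10 2011.
Next Sunday: Nov 13 2011.
Next Monday: Nov 14 2011.
Next Thursday: Nov 17 2011.
The following Sunday is Nov 20 2011.
Next Monday: Nov 21 2011.
The following Thursday is Nov 24 2011.

Nov 24 2011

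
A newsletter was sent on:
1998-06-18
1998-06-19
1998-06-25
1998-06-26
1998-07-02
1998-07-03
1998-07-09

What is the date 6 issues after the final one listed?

Gaps: 1, 6, 1, 6, 1, 6 days — not constant, but cyclic with period 2.
The events fall on every Thursday and Friday.
Next Friday: 1998-07-10.
The following Thursday is 1998-07-16.
Next Friday: 1998-07-17.
The following Thursday is 1998-07-23.
Next Friday: 1998-07-24.
Next Thursday: 1998-07-30.

1998-07-30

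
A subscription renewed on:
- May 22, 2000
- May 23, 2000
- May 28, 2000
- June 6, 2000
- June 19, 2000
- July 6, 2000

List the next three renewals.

July 27, 2000; August 21, 2000; September 19, 2000

Intervals are 1, 5, 9, 13, 17 days — an arithmetic progression with common difference 4.
Next gap: 21 days. July 6, 2000 + 21 days = July 27, 2000.
Next gap: 25 days. July 27, 2000 + 25 days = August 21, 2000.
Next gap: 29 days. August 21, 2000 + 29 days = September 19, 2000.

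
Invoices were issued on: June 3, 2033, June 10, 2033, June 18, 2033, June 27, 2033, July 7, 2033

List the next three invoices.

The spacing grows by 1 each time: 7, 8, 9, 10 days.
Next gap: 11 days. July 7, 2033 + 11 days = July 18, 2033.
Next gap: 12 days. July 18, 2033 + 12 days = July 30, 2033.
Next gap: 13 days. July 30, 2033 + 13 days = August 12, 2033.

July 18, 2033; July 30, 2033; August 12, 2033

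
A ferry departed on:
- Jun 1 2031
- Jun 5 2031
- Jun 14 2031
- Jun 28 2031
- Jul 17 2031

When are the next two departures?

Gaps: 4, 9, 14, 19 days — each gap is 5 larger than the previous one.
Next gap: 24 days. Jul 17 2031 + 24 days = Aug 10 2031.
Next gap: 29 days. Aug 10 2031 + 29 days = Sep 8 2031.

Aug 10 2031, Sep 8 2031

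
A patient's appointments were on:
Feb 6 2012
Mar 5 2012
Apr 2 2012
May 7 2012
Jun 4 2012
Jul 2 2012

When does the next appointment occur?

These are Mondays at 28- or 35-day spacing (28, 28, 35, 28, 28).
The pattern: 1st Monday of the month.
August 2012 — 1st Monday is Aug 6 2012.

Aug 6 2012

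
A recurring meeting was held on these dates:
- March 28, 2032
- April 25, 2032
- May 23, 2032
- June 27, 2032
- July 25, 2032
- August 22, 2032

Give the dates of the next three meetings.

All dates are Sundays, 28, 28, 35, 28, 28 days apart.
Specifically, the 4th Sunday of each month.
4th Sunday of September 2032: September 26, 2032.
4th Sunday of October 2032: October 24, 2032.
4th Sunday of November 2032: November 28, 2032.

September 26, 2032; October 24, 2032; November 28, 2032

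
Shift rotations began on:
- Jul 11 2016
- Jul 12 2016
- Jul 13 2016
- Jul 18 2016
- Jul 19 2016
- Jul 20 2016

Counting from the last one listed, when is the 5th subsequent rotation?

Aug 2 2016

Every event lands on a Monday or Tuesday or Wednesday (gaps cycle 1, 1, 5, 1, 1).
So the schedule is: every Monday, Tuesday and Wednesday.
Next Monday: Jul 25 2016.
The following Tuesday is Jul 26 2016.
Next Wednesday: Jul 27 2016.
Next Monday: Aug 1 2016.
Next Tuesday: Aug 2 2016.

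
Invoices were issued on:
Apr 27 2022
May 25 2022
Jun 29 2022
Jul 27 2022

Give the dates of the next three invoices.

All Wednesdays; the gaps (28, 35, 28) vary with month length.
This is the last Wednesday of each month.
Last Wednesday of August 2022: Aug 31 2022.
September 2022 ends with Wednesday Sep 28 2022.
Last Wednesday of October 2022: Oct 26 2022.

Aug 31 2022, Sep 28 2022, Oct 26 2022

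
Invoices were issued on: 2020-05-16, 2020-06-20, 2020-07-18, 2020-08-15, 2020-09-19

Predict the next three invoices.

All dates are Saturdays, 35, 28, 28, 35 days apart.
Specifically, the 3rd Saturday of each month.
October 2020 — 3rd Saturday is 2020-10-17.
November 2020 — 3rd Saturday is 2020-11-21.
December 2020 — 3rd Saturday is 2020-12-19.

2020-10-17, 2020-11-21, 2020-12-19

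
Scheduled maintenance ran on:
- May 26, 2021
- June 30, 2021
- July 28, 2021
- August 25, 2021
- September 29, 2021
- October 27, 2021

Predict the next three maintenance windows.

November 24, 2021; December 29, 2021; January 26, 2022

All Wednesdays; the gaps (35, 28, 28, 35, 28) vary with month length.
This is the last Wednesday of each month.
Last Wednesday of November 2021: November 24, 2021.
Last Wednesday of December 2021: December 29, 2021.
January 2022 ends with Wednesday January 26, 2022.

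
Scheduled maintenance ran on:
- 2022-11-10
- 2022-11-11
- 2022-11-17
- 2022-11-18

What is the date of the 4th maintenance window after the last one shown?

Gaps: 1, 6, 1 days — not constant, but cyclic with period 2.
The events fall on every Thursday and Friday.
The following Thursday is 2022-11-24.
The following Friday is 2022-11-25.
The following Thursday is 2022-12-01.
The following Friday is 2022-12-02.

2022-12-02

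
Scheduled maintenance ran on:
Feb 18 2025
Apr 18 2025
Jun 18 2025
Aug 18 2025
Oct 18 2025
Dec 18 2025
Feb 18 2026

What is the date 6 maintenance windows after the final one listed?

Feb 18 2027

The day-of-month is always 18 (59, 61, 61, 61, 61, 62 days between events).
So this recurs on the 18th of every 2 months.
April 2026: Apr 18 2026.
Next: June 2026 → Jun 18 2026.
Next: August 2026 → Aug 18 2026.
Next: October 2026 → Oct 18 2026.
December 2026: Dec 18 2026.
February 2027: Feb 18 2027.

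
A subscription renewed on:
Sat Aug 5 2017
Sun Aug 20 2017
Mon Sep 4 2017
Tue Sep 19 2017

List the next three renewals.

Gaps between consecutive events: 15, 15, 15 days — a constant 15-day interval.
Tue Sep 19 2017 + 15 days = Wed Oct 4 2017.
Wed Oct 4 2017 + 15 days = Thu Oct 19 2017.
Thu Oct 19 2017 + 15 days = Fri Nov 3 2017.

Wed Oct 4 2017, Thu Oct 19 2017, Fri Nov 3 2017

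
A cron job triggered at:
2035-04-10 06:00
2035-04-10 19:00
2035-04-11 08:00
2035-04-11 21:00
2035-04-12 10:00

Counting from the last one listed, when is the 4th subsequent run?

The interval is a steady 13 hours (13, 13, 13, 13).
2035-04-12 10:00 + 13 h = 2035-04-12 23:00.
2035-04-12 23:00 + 13 h = 2035-04-13 12:00.
2035-04-13 12:00 + 13 h = 2035-04-14 01:00.
2035-04-14 01:00 + 13 h = 2035-04-14 14:00.

2035-04-14 14:00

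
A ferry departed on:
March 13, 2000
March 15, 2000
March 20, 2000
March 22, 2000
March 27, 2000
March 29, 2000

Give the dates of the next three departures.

April 3, 2000; April 5, 2000; April 10, 2000

Gaps: 2, 5, 2, 5, 2 days — not constant, but cyclic with period 2.
The events fall on every Monday and Wednesday.
The following Monday is April 3, 2000.
Next Wednesday: April 5, 2000.
Next Monday: April 10, 2000.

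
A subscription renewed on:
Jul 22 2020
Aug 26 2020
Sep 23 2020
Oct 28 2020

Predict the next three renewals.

All dates are Wednesdays, 35, 28, 35 days apart.
Specifically, the 4th Wednesday of each month.
November 2020 — 4th Wednesday is Nov 25 2020.
December 2020 — 4th Wednesday is Dec 23 2020.
4th Wednesday of January 2021: Jan 27 2021.

Nov 25 2020, Dec 23 2020, Jan 27 2021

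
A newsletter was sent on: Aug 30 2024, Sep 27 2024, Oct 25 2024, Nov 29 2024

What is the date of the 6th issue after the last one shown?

May 30 2025

Every date is a Friday; gaps 28, 28, 35 days.
Each is the last Friday of its month (at least one falls on the 29th or later, ruling out '4th Friday').
December 2024 ends with Friday Dec 27 2024.
January 2025 ends with Friday Jan 31 2025.
Last Friday of February 2025: Feb 28 2025.
March 2025 ends with Friday Mar 28 2025.
Last Friday of April 2025: Apr 25 2025.
Last Friday of May 2025: May 30 2025.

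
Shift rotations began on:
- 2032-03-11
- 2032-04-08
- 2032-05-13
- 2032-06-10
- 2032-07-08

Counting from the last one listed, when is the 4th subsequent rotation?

All dates are Thursdays, 28, 35, 28, 28 days apart.
Specifically, the 2nd Thursday of each month.
2nd Thursday of August 2032: 2032-08-12.
September 2032 — 2nd Thursday is 2032-09-09.
October 2032 — 2nd Thursday is 2032-10-14.
2nd Thursday of November 2032: 2032-11-11.

2032-11-11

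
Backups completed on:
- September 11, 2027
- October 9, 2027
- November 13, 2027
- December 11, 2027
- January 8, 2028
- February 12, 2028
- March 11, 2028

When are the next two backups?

These are Saturdays at 28- or 35-day spacing (28, 35, 28, 28, 35, 28).
The pattern: 2nd Saturday of the month.
2nd Saturday of April 2028: April 8, 2028.
2nd Saturday of May 2028: May 13, 2028.

April 8, 2028; May 13, 2028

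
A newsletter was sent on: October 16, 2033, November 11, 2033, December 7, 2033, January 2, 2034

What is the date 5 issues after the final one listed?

Gaps between consecutive events: 26, 26, 26 days — a constant 26-day interval.
January 2, 2034 + 26 days = January 28, 2034.
January 28, 2034 + 26 days = February 23, 2034.
February 23, 2034 + 26 days = March 21, 2034.
March 21, 2034 + 26 days = April 16, 2034.
April 16, 2034 + 26 days = May 12, 2034.

May 12, 2034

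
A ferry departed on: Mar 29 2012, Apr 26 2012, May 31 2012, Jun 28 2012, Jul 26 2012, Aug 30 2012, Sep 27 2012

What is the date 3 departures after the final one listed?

All Thursdays; the gaps (28, 35, 28, 28, 35, 28) vary with month length.
This is the last Thursday of each month.
October 2012 ends with Thursday Oct 25 2012.
November 2012 ends with Thursday Nov 29 2012.
Last Thursday of December 2012: Dec 27 2012.

Dec 27 2012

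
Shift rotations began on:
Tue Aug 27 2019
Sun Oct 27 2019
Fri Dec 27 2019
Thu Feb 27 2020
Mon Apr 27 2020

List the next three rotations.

Sat Jun 27 2020, Thu Aug 27 2020, Tue Oct 27 2020

Gaps: 61, 61, 62, 60 days — not constant. Every event is on the 27th of the month.
Pattern: the 27th of every 2 months.
June 2020: Sat Jun 27 2020.
August 2020: Thu Aug 27 2020.
October 2020: Tue Oct 27 2020.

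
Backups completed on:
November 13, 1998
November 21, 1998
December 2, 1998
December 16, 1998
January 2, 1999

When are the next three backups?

The spacing grows by 3 each time: 8, 11, 14, 17 days.
Next gap: 20 days. January 2, 1999 + 20 days = January 22, 1999.
Next gap: 23 days. January 22, 1999 + 23 days = February 14, 1999.
Next gap: 26 days. February 14, 1999 + 26 days = March 12, 1999.

January 22, 1999; February 14, 1999; March 12, 1999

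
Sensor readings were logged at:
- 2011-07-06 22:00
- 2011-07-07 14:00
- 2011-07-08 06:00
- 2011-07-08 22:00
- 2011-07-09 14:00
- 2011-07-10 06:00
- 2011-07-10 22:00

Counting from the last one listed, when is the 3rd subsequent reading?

Spacing: 16, 16, 16, 16, 16, 16 h — constant 16 h.
2011-07-10 22:00 + 16 h = 2011-07-11 14:00.
2011-07-11 14:00 + 16 h = 2011-07-12 06:00.
2011-07-12 06:00 + 16 h = 2011-07-12 22:00.

2011-07-12 22:00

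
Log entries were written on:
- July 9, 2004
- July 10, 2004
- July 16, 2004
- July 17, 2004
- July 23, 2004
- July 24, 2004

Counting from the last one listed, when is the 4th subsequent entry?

August 7, 2004

Every event lands on a Friday or Saturday (gaps cycle 1, 6, 1, 6, 1).
So the schedule is: every Friday and Saturday.
The following Friday is July 30, 2004.
Next Saturday: July 31, 2004.
The following Friday is August 6, 2004.
The following Saturday is August 7, 2004.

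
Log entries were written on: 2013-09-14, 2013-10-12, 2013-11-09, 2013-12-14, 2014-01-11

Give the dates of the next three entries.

All dates are Saturdays, 28, 28, 35, 28 days apart.
Specifically, the 2nd Saturday of each month.
February 2014 — 2nd Saturday is 2014-02-08.
2nd Saturday of March 2014: 2014-03-08.
April 2014 — 2nd Saturday is 2014-04-12.

2014-02-08, 2014-03-08, 2014-04-12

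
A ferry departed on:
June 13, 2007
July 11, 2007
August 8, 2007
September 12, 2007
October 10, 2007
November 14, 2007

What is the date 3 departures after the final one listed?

All dates are Wednesdays, 28, 28, 35, 28, 35 days apart.
Specifically, the 2nd Wednesday of each month.
December 2007 — 2nd Wednesday is December 12, 2007.
January 2008 — 2nd Wednesday is January 9, 2008.
2nd Wednesday of February 2008: February 13, 2008.

February 13, 2008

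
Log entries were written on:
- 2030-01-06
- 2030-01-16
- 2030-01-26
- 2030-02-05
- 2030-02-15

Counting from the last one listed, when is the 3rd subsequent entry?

Every event comes 10 days after the last (10, 10, 10, 10).
2030-02-15 + 10 days = 2030-02-25.
2030-02-25 + 10 days = 2030-03-07.
2030-03-07 + 10 days = 2030-03-17.

2030-03-17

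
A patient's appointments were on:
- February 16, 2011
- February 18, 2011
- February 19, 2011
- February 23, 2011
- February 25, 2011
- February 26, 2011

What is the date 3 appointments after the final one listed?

March 5, 2011

The gap pattern 2, 1, 4, 2, 1 repeats every 3 events.
These are the Wednesdays, Fridays and Saturdays of each week.
Next Wednesday: March 2, 2011.
The following Friday is March 4, 2011.
The following Saturday is March 5, 2011.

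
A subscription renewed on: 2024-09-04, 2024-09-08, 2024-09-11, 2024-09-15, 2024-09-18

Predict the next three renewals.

Every event lands on a Wednesday or Sunday (gaps cycle 4, 3, 4, 3).
So the schedule is: every Wednesday and Sunday.
Next Sunday: 2024-09-22.
Next Wednesday: 2024-09-25.
The following Sunday is 2024-09-29.

2024-09-22, 2024-09-25, 2024-09-29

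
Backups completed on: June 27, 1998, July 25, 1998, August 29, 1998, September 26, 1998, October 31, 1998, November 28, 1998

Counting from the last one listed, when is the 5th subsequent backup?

All Saturdays; the gaps (28, 35, 28, 35, 28) vary with month length.
This is the last Saturday of each month.
December 1998 ends with Saturday December 26, 1998.
Last Saturday of January 1999: January 30, 1999.
Last Saturday of February 1999: February 27, 1999.
March 1999 ends with Saturday March 27, 1999.
April 1999 ends with Saturday April 24, 1999.

April 24, 1999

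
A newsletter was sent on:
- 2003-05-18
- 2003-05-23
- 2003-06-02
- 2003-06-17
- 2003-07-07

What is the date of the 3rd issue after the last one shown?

2003-10-05

Gaps: 5, 10, 15, 20 days — each gap is 5 larger than the previous one.
Next gap: 25 days. 2003-07-07 + 25 days = 2003-08-01.
Next gap: 30 days. 2003-08-01 + 30 days = 2003-08-31.
Next gap: 35 days. 2003-08-31 + 35 days = 2003-10-05.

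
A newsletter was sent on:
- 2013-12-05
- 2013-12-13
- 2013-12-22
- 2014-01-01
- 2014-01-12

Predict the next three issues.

Intervals are 8, 9, 10, 11 days — an arithmetic progression with common difference 1.
Next gap: 12 days. 2014-01-12 + 12 days = 2014-01-24.
Next gap: 13 days. 2014-01-24 + 13 days = 2014-02-06.
Next gap: 14 days. 2014-02-06 + 14 days = 2014-02-20.

2014-01-24, 2014-02-06, 2014-02-20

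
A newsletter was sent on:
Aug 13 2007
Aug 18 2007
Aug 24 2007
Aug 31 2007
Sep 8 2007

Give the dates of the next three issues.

Gaps: 5, 6, 7, 8 days — each gap is 1 larger than the previous one.
Next gap: 9 days. Sep 8 2007 + 9 days = Sep 17 2007.
Next gap: 10 days. Sep 17 2007 + 10 days = Sep 27 2007.
Next gap: 11 days. Sep 27 2007 + 11 days = Oct 8 2007.

Sep 17 2007, Sep 27 2007, Oct 8 2007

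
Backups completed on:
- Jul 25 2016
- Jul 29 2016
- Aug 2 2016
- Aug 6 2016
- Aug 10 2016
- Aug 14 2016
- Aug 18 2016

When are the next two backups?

Gaps between consecutive events: 4, 4, 4, 4, 4, 4 days — a constant 4-day interval.
Aug 18 2016 + 4 days = Aug 22 2016.
Aug 22 2016 + 4 days = Aug 26 2016.

Aug 22 2016, Aug 26 2016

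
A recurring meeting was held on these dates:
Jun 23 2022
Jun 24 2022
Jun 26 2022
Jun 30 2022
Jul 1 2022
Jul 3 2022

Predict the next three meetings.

Jul 7 2022, Jul 8 2022, Jul 10 2022

Every event lands on a Thursday or Friday or Sunday (gaps cycle 1, 2, 4, 1, 2).
So the schedule is: every Thursday, Friday and Sunday.
The following Thursday is Jul 7 2022.
The following Friday is Jul 8 2022.
The following Sunday is Jul 10 2022.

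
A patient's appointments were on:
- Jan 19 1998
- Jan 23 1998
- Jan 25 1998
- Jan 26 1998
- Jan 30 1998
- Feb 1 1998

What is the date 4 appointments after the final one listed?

Gaps: 4, 2, 1, 4, 2 days — not constant, but cyclic with period 3.
The events fall on every Monday, Friday and Sunday.
Next Monday: Feb 2 1998.
The following Friday is Feb 6 1998.
The following Sunday is Feb 8 1998.
The following Monday is Feb 9 1998.

Feb 9 1998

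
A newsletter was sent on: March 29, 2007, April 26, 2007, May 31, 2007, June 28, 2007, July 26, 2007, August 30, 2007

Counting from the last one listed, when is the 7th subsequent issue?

March 27, 2008

Every date is a Thursday; gaps 28, 35, 28, 28, 35 days.
Each is the last Thursday of its month (at least one falls on the 29th or later, ruling out '4th Thursday').
Last Thursday of September 2007: September 27, 2007.
Last Thursday of October 2007: October 25, 2007.
Last Thursday of November 2007: November 29, 2007.
Last Thursday of December 2007: December 27, 2007.
Last Thursday of January 2008: January 31, 2008.
Last Thursday of February 2008: February 28, 2008.
Last Thursday of March 2008: March 27, 2008.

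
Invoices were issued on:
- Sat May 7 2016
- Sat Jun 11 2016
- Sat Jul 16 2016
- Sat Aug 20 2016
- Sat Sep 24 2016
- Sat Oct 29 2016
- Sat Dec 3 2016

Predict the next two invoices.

The spacing is 35, 35, 35, 35, 35, 35 days — always 35 days.
Sat Dec 3 2016 + 35 days = Sat Jan 7 2017.
Sat Jan 7 2017 + 35 days = Sat Feb 11 2017.

Sat Jan 7 2017, Sat Feb 11 2017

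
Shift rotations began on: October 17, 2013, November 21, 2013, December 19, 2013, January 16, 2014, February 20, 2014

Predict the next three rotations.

All dates are Thursdays, 35, 28, 28, 35 days apart.
Specifically, the 3rd Thursday of each month.
3rd Thursday of March 2014: March 20, 2014.
3rd Thursday of April 2014: April 17, 2014.
May 2014 — 3rd Thursday is May 15, 2014.

March 20, 2014; April 17, 2014; May 15, 2014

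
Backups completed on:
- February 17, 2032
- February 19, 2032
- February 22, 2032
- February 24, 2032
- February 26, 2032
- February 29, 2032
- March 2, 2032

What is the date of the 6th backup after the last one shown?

The gap pattern 2, 3, 2, 2, 3, 2 repeats every 3 events.
These are the Tuesdays, Thursdays and Sundays of each week.
The following Thursday is March 4, 2032.
The following Sunday is March 7, 2032.
The following Tuesday is March 9, 2032.
The following Thursday is March 11, 2032.
Next Sunday: March 14, 2032.
Next Tuesday: March 16, 2032.

March 16, 2032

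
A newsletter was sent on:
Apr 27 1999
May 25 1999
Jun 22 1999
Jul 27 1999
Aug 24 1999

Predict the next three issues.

These are Tuesdays at 28- or 35-day spacing (28, 28, 35, 28).
The pattern: 4th Tuesday of the month.
September 1999 — 4th Tuesday is Sep 28 1999.
October 1999 — 4th Tuesday is Oct 26 1999.
4th Tuesday of November 1999: Nov 23 1999.

Sep 28 1999, Oct 26 1999, Nov 23 1999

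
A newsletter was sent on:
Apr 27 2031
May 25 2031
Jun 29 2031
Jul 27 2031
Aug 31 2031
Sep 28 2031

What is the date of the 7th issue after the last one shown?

Every date is a Sunday; gaps 28, 35, 28, 35, 28 days.
Each is the last Sunday of its month (at least one falls on the 29th or later, ruling out '4th Sunday').
October 2031 ends with Sunday Oct 26 2031.
November 2031 ends with Sunday Nov 30 2031.
December 2031 ends with Sunday Dec 28 2031.
Last Sunday of January 2032: Jan 25 2032.
February 2032 ends with Sunday Feb 29 2032.
March 2032 ends with Sunday Mar 28 2032.
April 2032 ends with Sunday Apr 25 2032.

Apr 25 2032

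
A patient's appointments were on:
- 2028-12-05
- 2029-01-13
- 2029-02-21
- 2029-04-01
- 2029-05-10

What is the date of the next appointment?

2029-06-18

Gaps between consecutive events: 39, 39, 39, 39 days — a constant 39-day interval.
2029-05-10 + 39 days = 2029-06-18.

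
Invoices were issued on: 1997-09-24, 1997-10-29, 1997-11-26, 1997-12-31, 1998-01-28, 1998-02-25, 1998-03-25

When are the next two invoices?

These are Wednesdays with 35, 28, 35, 28, 28, 28-day gaps.
Each is the final Wednesday of its month — 1997-10-29 is past the 28th, so '4th Wednesday' doesn't fit.
April 1998 ends with Wednesday 1998-04-29.
May 1998 ends with Wednesday 1998-05-27.

1998-04-29, 1998-05-27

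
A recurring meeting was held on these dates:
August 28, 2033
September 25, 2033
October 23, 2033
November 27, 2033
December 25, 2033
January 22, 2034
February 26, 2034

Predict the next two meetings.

March 26, 2034; April 23, 2034

All dates are Sundays, 28, 28, 35, 28, 28, 35 days apart.
Specifically, the 4th Sunday of each month.
March 2034 — 4th Sunday is March 26, 2034.
4th Sunday of April 2034: April 23, 2034.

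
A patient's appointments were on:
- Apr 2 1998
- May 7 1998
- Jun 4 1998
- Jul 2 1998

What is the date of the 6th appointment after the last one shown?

These are Thursdays at 28- or 35-day spacing (35, 28, 28).
The pattern: 1st Thursday of the month.
August 1998 — 1st Thursday is Aug 6 1998.
September 1998 — 1st Thursday is Sep 3 1998.
1st Thursday of October 1998: Oct 1 1998.
1st Thursday of November 1998: Nov 5 1998.
1st Thursday of December 1998: Dec 3 1998.
1st Thursday of January 1999: Jan 7 1999.

Jan 7 1999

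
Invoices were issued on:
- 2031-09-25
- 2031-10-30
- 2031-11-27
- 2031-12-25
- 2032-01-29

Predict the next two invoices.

2032-02-26, 2032-03-25

These are Thursdays with 35, 28, 28, 35-day gaps.
Each is the final Thursday of its month — 2031-10-30 is past the 28th, so '4th Thursday' doesn't fit.
Last Thursday of February 2032: 2032-02-26.
Last Thursday of March 2032: 2032-03-25.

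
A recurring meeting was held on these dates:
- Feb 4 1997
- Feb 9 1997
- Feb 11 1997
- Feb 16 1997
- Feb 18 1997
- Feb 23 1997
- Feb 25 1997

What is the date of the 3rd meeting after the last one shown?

Every event lands on a Tuesday or Sunday (gaps cycle 5, 2, 5, 2, 5, 2).
So the schedule is: every Tuesday and Sunday.
Next Sunday: Mar 2 1997.
The following Tuesday is Mar 4 1997.
The following Sunday is Mar 9 1997.

Mar 9 1997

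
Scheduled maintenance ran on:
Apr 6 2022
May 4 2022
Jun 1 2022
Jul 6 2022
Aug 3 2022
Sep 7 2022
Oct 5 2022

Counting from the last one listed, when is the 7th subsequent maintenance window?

These are Wednesdays at 28- or 35-day spacing (28, 28, 35, 28, 35, 28).
The pattern: 1st Wednesday of the month.
1st Wednesday of November 2022: Nov 2 2022.
December 2022 — 1st Wednesday is Dec 7 2022.
January 2023 — 1st Wednesday is Jan 4 2023.
1st Wednesday of February 2023: Feb 1 2023.
1st Wednesday of March 2023: Mar 1 2023.
April 2023 — 1st Wednesday is Apr 5 2023.
1st Wednesday of May 2023: May 3 2023.

May 3 2023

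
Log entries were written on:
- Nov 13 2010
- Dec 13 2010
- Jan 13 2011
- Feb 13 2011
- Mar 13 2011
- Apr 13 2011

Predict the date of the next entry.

May 13 2011

Gaps: 30, 31, 31, 28, 31 days — not constant. Every event is on the 13th of the month.
Pattern: the 13th of each month.
Next: May 2011 → May 13 2011.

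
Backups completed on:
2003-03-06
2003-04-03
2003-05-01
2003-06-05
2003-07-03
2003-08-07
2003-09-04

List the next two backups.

All dates are Thursdays, 28, 28, 35, 28, 35, 28 days apart.
Specifically, the 1st Thursday of each month.
1st Thursday of October 2003: 2003-10-02.
November 2003 — 1st Thursday is 2003-11-06.

2003-10-02, 2003-11-06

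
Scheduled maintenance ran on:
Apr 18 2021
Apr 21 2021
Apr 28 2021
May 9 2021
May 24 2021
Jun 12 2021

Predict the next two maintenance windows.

Gaps: 3, 7, 11, 15, 19 days — each gap is 4 larger than the previous one.
Next gap: 23 days. Jun 12 2021 + 23 days = Jul 5 2021.
Next gap: 27 days. Jul 5 2021 + 27 days = Aug 1 2021.

Jul 5 2021, Aug 1 2021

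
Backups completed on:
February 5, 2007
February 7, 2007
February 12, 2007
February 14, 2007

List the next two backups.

February 19, 2007; February 21, 2007

Gaps: 2, 5, 2 days — not constant, but cyclic with period 2.
The events fall on every Monday and Wednesday.
Next Monday: February 19, 2007.
Next Wednesday: February 21, 2007.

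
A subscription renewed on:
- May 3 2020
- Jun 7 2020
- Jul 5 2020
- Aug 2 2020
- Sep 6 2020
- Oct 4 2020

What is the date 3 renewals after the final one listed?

Jan 3 2021

Gaps: 35, 28, 28, 35, 28 days — a mix of 28 and 35. Every date is a Sunday.
Each is the 1st Sunday of its month.
1st Sunday of November 2020: Nov 1 2020.
1st Sunday of December 2020: Dec 6 2020.
January 2021 — 1st Sunday is Jan 3 2021.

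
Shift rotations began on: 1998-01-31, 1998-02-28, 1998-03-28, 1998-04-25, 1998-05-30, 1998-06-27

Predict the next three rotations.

All Saturdays; the gaps (28, 28, 28, 35, 28) vary with month length.
This is the last Saturday of each month.
July 1998 ends with Saturday 1998-07-25.
Last Saturday of August 1998: 1998-08-29.
Last Saturday of September 1998: 1998-09-26.

1998-07-25, 1998-08-29, 1998-09-26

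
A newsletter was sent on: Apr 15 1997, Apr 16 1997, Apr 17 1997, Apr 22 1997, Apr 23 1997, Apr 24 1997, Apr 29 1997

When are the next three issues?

Apr 30 1997, May 1 1997, May 6 1997

Every event lands on a Tuesday or Wednesday or Thursday (gaps cycle 1, 1, 5, 1, 1, 5).
So the schedule is: every Tuesday, Wednesday and Thursday.
Next Wednesday: Apr 30 1997.
The following Thursday is May 1 1997.
Next Tuesday: May 6 1997.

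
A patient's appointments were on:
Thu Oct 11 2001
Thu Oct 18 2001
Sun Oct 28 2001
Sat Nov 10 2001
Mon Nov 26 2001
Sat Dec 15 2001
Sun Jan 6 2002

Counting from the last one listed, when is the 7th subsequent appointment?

Sun Sep 1 2002

The spacing grows by 3 each time: 7, 10, 13, 16, 19, 22 days.
Next gap: 25 days. Sun Jan 6 2002 + 25 days = Thu Jan 31 2002.
Next gap: 28 days. Thu Jan 31 2002 + 28 days = Thu Feb 28 2002.
Next gap: 31 days. Thu Feb 28 2002 + 31 days = Sun Mar 31 2002.
Next gap: 34 days. Sun Mar 31 2002 + 34 days = Sat May 4 2002.
Next gap: 37 days. Sat May 4 2002 + 37 days = Mon Jun 10 2002.
Next gap: 40 days. Mon Jun 10 2002 + 40 days = Sat Jul 20 2002.
Next gap: 43 days. Sat Jul 20 2002 + 43 days = Sun Sep 1 2002.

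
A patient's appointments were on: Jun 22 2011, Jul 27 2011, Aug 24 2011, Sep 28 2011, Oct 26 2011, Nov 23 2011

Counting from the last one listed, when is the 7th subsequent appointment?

These are Wednesdays at 28- or 35-day spacing (35, 28, 35, 28, 28).
The pattern: 4th Wednesday of the month.
4th Wednesday of December 2011: Dec 28 2011.
January 2012 — 4th Wednesday is Jan 25 2012.
4th Wednesday of February 2012: Feb 22 2012.
March 2012 — 4th Wednesday is Mar 28 2012.
4th Wednesday of April 2012: Apr 25 2012.
May 2012 — 4th Wednesday is May 23 2012.
June 2012 — 4th Wednesday is Jun 27 2012.

Jun 27 2012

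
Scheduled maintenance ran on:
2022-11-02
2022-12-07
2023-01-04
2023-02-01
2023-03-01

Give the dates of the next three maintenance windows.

Gaps: 35, 28, 28, 28 days — a mix of 28 and 35. Every date is a Wednesday.
Each is the 1st Wednesday of its month.
April 2023 — 1st Wednesday is 2023-04-05.
May 2023 — 1st Wednesday is 2023-05-03.
June 2023 — 1st Wednesday is 2023-06-07.

2023-04-05, 2023-05-03, 2023-06-07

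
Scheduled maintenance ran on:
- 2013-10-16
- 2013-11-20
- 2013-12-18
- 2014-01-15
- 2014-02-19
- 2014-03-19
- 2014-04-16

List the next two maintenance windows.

Gaps: 35, 28, 28, 35, 28, 28 days — a mix of 28 and 35. Every date is a Wednesday.
Each is the 3rd Wednesday of its month.
May 2014 — 3rd Wednesday is 2014-05-21.
June 2014 — 3rd Wednesday is 2014-06-18.

2014-05-21, 2014-06-18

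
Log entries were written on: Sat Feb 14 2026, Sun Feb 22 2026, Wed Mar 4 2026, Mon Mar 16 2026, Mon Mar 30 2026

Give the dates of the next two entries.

Intervals are 8, 10, 12, 14 days — an arithmetic progression with common difference 2.
Next gap: 16 days. Mon Mar 30 2026 + 16 days = Wed Apr 15 2026.
Next gap: 18 days. Wed Apr 15 2026 + 18 days = Sun May 3 2026.

Wed Apr 15 2026, Sun May 3 2026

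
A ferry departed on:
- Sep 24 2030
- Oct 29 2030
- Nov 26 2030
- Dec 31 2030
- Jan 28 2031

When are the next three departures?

Feb 25 2031, Mar 25 2031, Apr 29 2031

Every date is a Tuesday; gaps 35, 28, 35, 28 days.
Each is the last Tuesday of its month (at least one falls on the 29th or later, ruling out '4th Tuesday').
February 2031 ends with Tuesday Feb 25 2031.
March 2031 ends with Tuesday Mar 25 2031.
April 2031 ends with Tuesday Apr 29 2031.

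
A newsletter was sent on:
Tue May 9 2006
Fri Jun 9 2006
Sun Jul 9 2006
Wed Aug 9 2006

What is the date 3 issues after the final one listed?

Thu Nov 9 2006

Gaps: 31, 30, 31 days — not constant. Every event is on the 9th of the month.
Pattern: the 9th of each month.
Next: September 2006 → Sat Sep 9 2006.
October 2006: Mon Oct 9 2006.
November 2006: Thu Nov 9 2006.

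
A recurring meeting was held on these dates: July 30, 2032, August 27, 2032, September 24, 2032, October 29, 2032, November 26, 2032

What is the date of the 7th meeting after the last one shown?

June 24, 2033

Every date is a Friday; gaps 28, 28, 35, 28 days.
Each is the last Friday of its month (at least one falls on the 29th or later, ruling out '4th Friday').
December 2032 ends with Friday December 31, 2032.
Last Friday of January 2033: January 28, 2033.
February 2033 ends with Friday February 25, 2033.
Last Friday of March 2033: March 25, 2033.
Last Friday of April 2033: April 29, 2033.
May 2033 ends with Friday May 27, 2033.
Last Friday of June 2033: June 24, 2033.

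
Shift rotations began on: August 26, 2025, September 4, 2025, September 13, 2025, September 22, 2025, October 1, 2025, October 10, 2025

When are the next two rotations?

The spacing is 9, 9, 9, 9, 9 days — always 9 days.
October 10, 2025 + 9 days = October 19, 2025.
October 19, 2025 + 9 days = October 28, 2025.

October 19, 2025; October 28, 2025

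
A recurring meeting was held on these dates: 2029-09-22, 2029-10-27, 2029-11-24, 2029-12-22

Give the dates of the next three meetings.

These are Saturdays at 28- or 35-day spacing (35, 28, 28).
The pattern: 4th Saturday of the month.
4th Saturday of January 2030: 2030-01-26.
4th Saturday of February 2030: 2030-02-23.
4th Saturday of March 2030: 2030-03-23.

2030-01-26, 2030-02-23, 2030-03-23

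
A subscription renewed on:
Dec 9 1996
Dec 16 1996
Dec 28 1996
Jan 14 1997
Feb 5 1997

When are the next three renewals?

Mar 4 1997, Apr 5 1997, May 12 1997

The spacing grows by 5 each time: 7, 12, 17, 22 days.
Next gap: 27 days. Feb 5 1997 + 27 days = Mar 4 1997.
Next gap: 32 days. Mar 4 1997 + 32 days = Apr 5 1997.
Next gap: 37 days. Apr 5 1997 + 37 days = May 12 1997.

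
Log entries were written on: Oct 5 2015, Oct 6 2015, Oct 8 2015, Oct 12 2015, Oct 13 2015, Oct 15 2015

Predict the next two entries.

The gap pattern 1, 2, 4, 1, 2 repeats every 3 events.
These are the Mondays, Tuesdays and Thursdays of each week.
Next Monday: Oct 19 2015.
Next Tuesday: Oct 20 2015.

Oct 19 2015, Oct 20 2015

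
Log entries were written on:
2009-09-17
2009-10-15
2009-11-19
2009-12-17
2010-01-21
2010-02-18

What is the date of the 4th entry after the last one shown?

Gaps: 28, 35, 28, 35, 28 days — a mix of 28 and 35. Every date is a Thursday.
Each is the 3rd Thursday of its month.
March 2010 — 3rd Thursday is 2010-03-18.
3rd Thursday of April 2010: 2010-04-15.
May 2010 — 3rd Thursday is 2010-05-20.
June 2010 — 3rd Thursday is 2010-06-17.

2010-06-17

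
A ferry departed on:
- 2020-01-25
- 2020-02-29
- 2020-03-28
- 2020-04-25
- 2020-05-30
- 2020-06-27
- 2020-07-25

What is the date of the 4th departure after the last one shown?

All Saturdays; the gaps (35, 28, 28, 35, 28, 28) vary with month length.
This is the last Saturday of each month.
Last Saturday of August 2020: 2020-08-29.
September 2020 ends with Saturday 2020-09-26.
Last Saturday of October 2020: 2020-10-31.
November 2020 ends with Saturday 2020-11-28.

2020-11-28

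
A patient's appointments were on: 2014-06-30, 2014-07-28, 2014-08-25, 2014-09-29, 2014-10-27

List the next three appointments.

2014-11-24, 2014-12-29, 2015-01-26

These are Mondays with 28, 28, 35, 28-day gaps.
Each is the final Monday of its month — 2014-06-30 is past the 28th, so '4th Monday' doesn't fit.
Last Monday of November 2014: 2014-11-24.
December 2014 ends with Monday 2014-12-29.
Last Monday of January 2015: 2015-01-26.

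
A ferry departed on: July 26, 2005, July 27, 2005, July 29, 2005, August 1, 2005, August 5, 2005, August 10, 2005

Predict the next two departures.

Intervals are 1, 2, 3, 4, 5 days — an arithmetic progression with common difference 1.
Next gap: 6 days. August 10, 2005 + 6 days = August 16, 2005.
Next gap: 7 days. August 16, 2005 + 7 days = August 23, 2005.

August 16, 2005; August 23, 2005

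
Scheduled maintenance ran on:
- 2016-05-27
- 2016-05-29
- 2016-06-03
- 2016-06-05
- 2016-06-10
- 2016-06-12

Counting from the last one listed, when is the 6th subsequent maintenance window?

The gap pattern 2, 5, 2, 5, 2 repeats every 2 events.
These are the Fridays and Sundays of each week.
Next Friday: 2016-06-17.
Next Sunday: 2016-06-19.
Next Friday: 2016-06-24.
The following Sunday is 2016-06-26.
The following Friday is 2016-07-01.
The following Sunday is 2016-07-03.

2016-07-03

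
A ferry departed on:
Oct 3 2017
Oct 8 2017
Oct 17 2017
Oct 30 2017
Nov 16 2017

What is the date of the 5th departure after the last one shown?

Intervals are 5, 9, 13, 17 days — an arithmetic progression with common difference 4.
Next gap: 21 days. Nov 16 2017 + 21 days = Dec 7 2017.
Next gap: 25 days. Dec 7 2017 + 25 days = Jan 1 2018.
Next gap: 29 days. Jan 1 2018 + 29 days = Jan 30 2018.
Next gap: 33 days. Jan 30 2018 + 33 days = Mar 4 2018.
Next gap: 37 days. Mar 4 2018 + 37 days = Apr 10 2018.

Apr 10 2018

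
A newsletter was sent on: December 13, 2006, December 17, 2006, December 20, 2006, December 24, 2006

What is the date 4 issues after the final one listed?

January 7, 2007

Gaps: 4, 3, 4 days — not constant, but cyclic with period 2.
The events fall on every Wednesday and Sunday.
Next Wednesday: December 27, 2006.
Next Sunday: December 31, 2006.
The following Wednesday is January 3, 2007.
Next Sunday: January 7, 2007.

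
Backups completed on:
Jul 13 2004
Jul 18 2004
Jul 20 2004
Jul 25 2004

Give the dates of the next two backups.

Jul 27 2004, Aug 1 2004

Every event lands on a Tuesday or Sunday (gaps cycle 5, 2, 5).
So the schedule is: every Tuesday and Sunday.
Next Tuesday: Jul 27 2004.
Next Sunday: Aug 1 2004.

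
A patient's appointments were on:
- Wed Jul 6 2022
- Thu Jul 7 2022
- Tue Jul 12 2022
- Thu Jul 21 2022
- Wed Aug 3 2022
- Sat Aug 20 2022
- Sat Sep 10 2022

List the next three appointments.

Gaps: 1, 5, 9, 13, 17, 21 days — each gap is 4 larger than the previous one.
Next gap: 25 days. Sat Sep 10 2022 + 25 days = Wed Oct 5 2022.
Next gap: 29 days. Wed Oct 5 2022 + 29 days = Thu Nov 3 2022.
Next gap: 33 days. Thu Nov 3 2022 + 33 days = Tue Dec 6 2022.

Wed Oct 5 2022, Thu Nov 3 2022, Tue Dec 6 2022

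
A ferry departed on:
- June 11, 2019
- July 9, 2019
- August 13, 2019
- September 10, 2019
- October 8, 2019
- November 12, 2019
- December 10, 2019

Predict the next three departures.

Gaps: 28, 35, 28, 28, 35, 28 days — a mix of 28 and 35. Every date is a Tuesday.
Each is the 2nd Tuesday of its month.
January 2020 — 2nd Tuesday is January 14, 2020.
February 2020 — 2nd Tuesday is February 11, 2020.
2nd Tuesday of March 2020: March 10, 2020.

January 14, 2020; February 11, 2020; March 10, 2020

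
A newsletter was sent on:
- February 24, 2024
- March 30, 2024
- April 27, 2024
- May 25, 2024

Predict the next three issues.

June 29, 2024; July 27, 2024; August 31, 2024

All Saturdays; the gaps (35, 28, 28) vary with month length.
This is the last Saturday of each month.
Last Saturday of June 2024: June 29, 2024.
Last Saturday of July 2024: July 27, 2024.
August 2024 ends with Saturday August 31, 2024.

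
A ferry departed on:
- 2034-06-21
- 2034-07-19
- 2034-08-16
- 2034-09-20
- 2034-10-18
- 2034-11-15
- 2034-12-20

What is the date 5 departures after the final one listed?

Gaps: 28, 28, 35, 28, 28, 35 days — a mix of 28 and 35. Every date is a Wednesday.
Each is the 3rd Wednesday of its month.
3rd Wednesday of January 2035: 2035-01-17.
3rd Wednesday of February 2035: 2035-02-21.
3rd Wednesday of March 2035: 2035-03-21.
3rd Wednesday of April 2035: 2035-04-18.
3rd Wednesday of May 2035: 2035-05-16.

2035-05-16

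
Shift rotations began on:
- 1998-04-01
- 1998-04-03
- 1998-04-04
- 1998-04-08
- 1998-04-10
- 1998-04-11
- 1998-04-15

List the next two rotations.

1998-04-17, 1998-04-18

Every event lands on a Wednesday or Friday or Saturday (gaps cycle 2, 1, 4, 2, 1, 4).
So the schedule is: every Wednesday, Friday and Saturday.
Next Friday: 1998-04-17.
Next Saturday: 1998-04-18.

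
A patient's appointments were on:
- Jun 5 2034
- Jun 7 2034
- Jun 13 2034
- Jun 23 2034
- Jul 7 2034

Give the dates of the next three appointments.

Intervals are 2, 6, 10, 14 days — an arithmetic progression with common difference 4.
Next gap: 18 days. Jul 7 2034 + 18 days = Jul 25 2034.
Next gap: 22 days. Jul 25 2034 + 22 days = Aug 16 2034.
Next gap: 26 days. Aug 16 2034 + 26 days = Sep 11 2034.

Jul 25 2034, Aug 16 2034, Sep 11 2034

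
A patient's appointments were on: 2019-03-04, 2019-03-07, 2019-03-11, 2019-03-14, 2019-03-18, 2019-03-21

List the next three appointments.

2019-03-25, 2019-03-28, 2019-04-01

Gaps: 3, 4, 3, 4, 3 days — not constant, but cyclic with period 2.
The events fall on every Monday and Thursday.
Next Monday: 2019-03-25.
The following Thursday is 2019-03-28.
The following Monday is 2019-04-01.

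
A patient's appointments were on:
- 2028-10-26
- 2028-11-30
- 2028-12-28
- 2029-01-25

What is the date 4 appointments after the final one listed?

2029-05-31

These are Thursdays with 35, 28, 28-day gaps.
Each is the final Thursday of its month — 2028-11-30 is past the 28th, so '4th Thursday' doesn't fit.
February 2029 ends with Thursday 2029-02-22.
Last Thursday of March 2029: 2029-03-29.
April 2029 ends with Thursday 2029-04-26.
Last Thursday of May 2029: 2029-05-31.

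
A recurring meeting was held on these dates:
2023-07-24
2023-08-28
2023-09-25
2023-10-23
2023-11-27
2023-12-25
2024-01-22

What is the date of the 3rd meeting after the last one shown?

Gaps: 35, 28, 28, 35, 28, 28 days — a mix of 28 and 35. Every date is a Monday.
Each is the 4th Monday of its month.
February 2024 — 4th Monday is 2024-02-26.
4th Monday of March 2024: 2024-03-25.
April 2024 — 4th Monday is 2024-04-22.

2024-04-22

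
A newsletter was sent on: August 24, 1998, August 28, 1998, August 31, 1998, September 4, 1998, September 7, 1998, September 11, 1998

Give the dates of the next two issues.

Every event lands on a Monday or Friday (gaps cycle 4, 3, 4, 3, 4).
So the schedule is: every Monday and Friday.
The following Monday is September 14, 1998.
Next Friday: September 18, 1998.

September 14, 1998; September 18, 1998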